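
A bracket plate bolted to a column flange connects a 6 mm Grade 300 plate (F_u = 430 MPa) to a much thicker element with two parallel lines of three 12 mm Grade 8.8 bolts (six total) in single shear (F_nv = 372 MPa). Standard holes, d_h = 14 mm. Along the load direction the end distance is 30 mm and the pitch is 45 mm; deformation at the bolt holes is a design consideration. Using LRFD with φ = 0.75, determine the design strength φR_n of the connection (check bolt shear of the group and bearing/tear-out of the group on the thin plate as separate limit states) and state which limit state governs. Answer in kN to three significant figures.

Bolt shear: A_b = π·12²/4 = 113.1 mm²; R_n = 372 × 113.1 × 6 × 1 / 1000 = 252.4 kN → 0.75 × 252.4 = 189 kN.
Bearing (1.2 l_c t F_u ≤ 2.4 d t F_u): upper limit = 2.4·12·6·430 / 1000 = 74.3 kN.
  Edge l_c = 30 − 14/2 = 23 → r_n = 71.21 kN; interior l_c = 45 − 14 = 31 → r_n = 74.3 kN.
  R_n,bearing = 2·71.21 + 4·74.3 = 439.6 kN → 0.75 × 439.6 = 330 kN.
Bolt shear governs: 189 kN.

189 kN (bolt shear governs)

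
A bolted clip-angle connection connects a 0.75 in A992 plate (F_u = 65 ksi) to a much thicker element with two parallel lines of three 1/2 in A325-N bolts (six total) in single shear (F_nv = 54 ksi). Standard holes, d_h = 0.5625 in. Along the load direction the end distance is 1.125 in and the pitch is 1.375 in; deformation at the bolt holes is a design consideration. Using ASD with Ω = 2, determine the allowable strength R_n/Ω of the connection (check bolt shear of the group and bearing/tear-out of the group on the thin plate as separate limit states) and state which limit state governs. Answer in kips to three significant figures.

Bolt shear: A_b = π·0.5²/4 = 0.1963 in²; R_n = 54 × 0.1963 × 6 × 1 = 63.62 kips → 63.62 / 2 = 31.8 kips.
Bearing (1.2 l_c t F_u ≤ 2.4 d t F_u): upper limit = 2.4·0.5·0.75·65 = 58.5 kips.
  Edge l_c = 1.125 − 0.5625/2 = 0.8438 → r_n = 49.36 kips; interior l_c = 1.375 − 0.5625 = 0.8125 → r_n = 47.53 kips.
  R_n,bearing = 2·49.36 + 4·47.53 = 288.8 kips → 288.8 / 2 = 144 kips.
Bolt shear governs: 31.8 kips.

31.8 kips (bolt shear governs)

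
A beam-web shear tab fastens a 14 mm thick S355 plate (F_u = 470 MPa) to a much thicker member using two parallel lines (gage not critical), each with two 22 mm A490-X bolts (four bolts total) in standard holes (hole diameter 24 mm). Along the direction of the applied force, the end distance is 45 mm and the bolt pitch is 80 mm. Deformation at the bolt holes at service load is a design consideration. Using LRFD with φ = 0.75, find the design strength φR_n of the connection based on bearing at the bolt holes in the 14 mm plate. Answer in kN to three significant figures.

912 kN

Per bolt r_n = 1.2 l_c t F_u ≤ 2.4 d t F_u; upper limit = 2.4 × 22 × 14 × 470 / 1000 = 347.4 kN.
Edge bolt: l_c = 45 − 24/2 = 33 mm → 1.2 × 33 × 14 × 470 / 1000 = 260.6 → r_n = 260.6 kN.
Interior bolts: l_c = 80 − 24 = 56 mm → 1.2 × 56 × 14 × 470 / 1000 = 442.2 → r_n = 347.4 kN.
R_n = 2 × 260.6 + 2 × 347.4 = 1216 kN.
Design strength φR_n = 0.75 × 1216 = 912 kN.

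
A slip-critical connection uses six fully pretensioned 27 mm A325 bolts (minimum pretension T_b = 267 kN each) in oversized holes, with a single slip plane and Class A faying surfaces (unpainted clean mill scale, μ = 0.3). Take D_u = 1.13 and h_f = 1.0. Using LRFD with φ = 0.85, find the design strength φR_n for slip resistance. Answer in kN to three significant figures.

R_n = μ · D_u · h_f · T_b · n_s · n_b = 0.3 × 1.13 × 1.0 × 267 × 1 × 6 = 543.1 kN.
Design strength φR_n = 0.85 × 543.1 = 462 kN.

462 kN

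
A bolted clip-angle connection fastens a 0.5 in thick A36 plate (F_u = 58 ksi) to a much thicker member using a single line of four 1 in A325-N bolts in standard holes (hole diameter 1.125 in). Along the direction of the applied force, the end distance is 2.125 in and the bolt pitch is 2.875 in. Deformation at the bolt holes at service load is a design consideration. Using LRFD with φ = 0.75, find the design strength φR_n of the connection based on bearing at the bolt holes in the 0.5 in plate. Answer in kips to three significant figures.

178 kips

Per bolt r_n = 1.2 l_c t F_u ≤ 2.4 d t F_u; upper limit = 2.4 × 1 × 0.5 × 58 = 69.6 kips.
Edge bolt: l_c = 2.125 − 1.125/2 = 1.562 in → 1.2 × 1.562 × 0.5 × 58 = 54.38 → r_n = 54.38 kips.
Interior bolts: l_c = 2.875 − 1.125 = 1.75 in → 1.2 × 1.75 × 0.5 × 58 = 60.9 → r_n = 60.9 kips.
R_n = 1 × 54.38 + 3 × 60.9 = 237.1 kips.
Design strength φR_n = 0.75 × 237.1 = 178 kips.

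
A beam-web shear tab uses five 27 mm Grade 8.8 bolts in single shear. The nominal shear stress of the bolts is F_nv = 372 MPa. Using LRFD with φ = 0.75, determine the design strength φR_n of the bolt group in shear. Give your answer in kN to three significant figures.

A_b = π × 27² / 4 = 572.6 mm².
R_n = F_nv · A_b · n · n_s = 372 × 572.6 × 5 × 1 / 1000 = 1065 kN.
Design strength φR_n = 0.75 × 1065 = 799 kN.

799 kN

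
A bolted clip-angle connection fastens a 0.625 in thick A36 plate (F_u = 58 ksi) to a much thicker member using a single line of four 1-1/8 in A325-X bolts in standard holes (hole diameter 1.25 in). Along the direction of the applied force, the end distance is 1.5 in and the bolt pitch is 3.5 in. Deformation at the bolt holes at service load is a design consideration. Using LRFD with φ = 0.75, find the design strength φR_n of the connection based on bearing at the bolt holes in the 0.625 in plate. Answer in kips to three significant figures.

Per bolt r_n = 1.2 l_c t F_u ≤ 2.4 d t F_u; upper limit = 2.4 × 1.125 × 0.625 × 58 = 97.87 kips.
Edge bolt: l_c = 1.5 − 1.25/2 = 0.875 in → 1.2 × 0.875 × 0.625 × 58 = 38.06 → r_n = 38.06 kips.
Interior bolts: l_c = 3.5 − 1.25 = 2.25 in → 1.2 × 2.25 × 0.625 × 58 = 97.87 → r_n = 97.87 kips.
R_n = 1 × 38.06 + 3 × 97.87 = 331.7 kips.
Design strength φR_n = 0.75 × 331.7 = 249 kips.

249 kips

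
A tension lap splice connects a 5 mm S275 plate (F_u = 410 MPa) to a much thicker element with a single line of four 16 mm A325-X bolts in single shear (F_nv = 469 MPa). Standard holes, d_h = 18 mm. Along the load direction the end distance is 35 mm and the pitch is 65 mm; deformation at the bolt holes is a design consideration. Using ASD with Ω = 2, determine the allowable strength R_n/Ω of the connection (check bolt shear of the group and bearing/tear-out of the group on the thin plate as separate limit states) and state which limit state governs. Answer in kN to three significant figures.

150 kN (bearing governs)

Bolt shear: A_b = π·16²/4 = 201.1 mm²; R_n = 469 × 201.1 × 4 × 1 / 1000 = 377.2 kN → 377.2 / 2 = 189 kN.
Bearing (1.2 l_c t F_u ≤ 2.4 d t F_u): upper limit = 2.4·16·5·410 / 1000 = 78.72 kN.
  Edge l_c = 35 − 18/2 = 26 → r_n = 63.96 kN; interior l_c = 65 − 18 = 47 → r_n = 78.72 kN.
  R_n,bearing = 1·63.96 + 3·78.72 = 300.1 kN → 300.1 / 2 = 150 kN.
Bearing governs: 150 kN.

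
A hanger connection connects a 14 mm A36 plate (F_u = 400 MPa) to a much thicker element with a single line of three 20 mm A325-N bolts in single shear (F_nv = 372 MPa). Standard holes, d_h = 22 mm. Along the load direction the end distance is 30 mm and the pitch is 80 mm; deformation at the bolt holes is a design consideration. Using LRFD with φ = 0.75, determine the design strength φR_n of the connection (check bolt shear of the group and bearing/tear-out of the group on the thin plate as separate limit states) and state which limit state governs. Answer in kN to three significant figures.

Bolt shear: A_b = π·20²/4 = 314.2 mm²; R_n = 372 × 314.2 × 3 × 1 / 1000 = 350.6 kN → 0.75 × 350.6 = 263 kN.
Bearing (1.2 l_c t F_u ≤ 2.4 d t F_u): upper limit = 2.4·20·14·400 / 1000 = 268.8 kN.
  Edge l_c = 30 − 22/2 = 19 → r_n = 127.7 kN; interior l_c = 80 − 22 = 58 → r_n = 268.8 kN.
  R_n,bearing = 1·127.7 + 2·268.8 = 665.3 kN → 0.75 × 665.3 = 499 kN.
Bolt shear governs: 263 kN.

263 kN (bolt shear governs)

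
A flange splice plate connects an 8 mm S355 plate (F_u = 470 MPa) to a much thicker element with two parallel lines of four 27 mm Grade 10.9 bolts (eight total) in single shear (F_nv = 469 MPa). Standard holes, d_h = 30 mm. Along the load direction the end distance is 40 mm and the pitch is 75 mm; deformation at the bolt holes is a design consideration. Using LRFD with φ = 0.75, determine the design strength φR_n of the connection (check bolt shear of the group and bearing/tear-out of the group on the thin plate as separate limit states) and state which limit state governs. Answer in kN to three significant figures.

1080 kN (bearing governs)

Bolt shear: A_b = π·27²/4 = 572.6 mm²; R_n = 469 × 572.6 × 8 × 1 / 1000 = 2148 kN → 0.75 × 2148 = 1610 kN.
Bearing (1.2 l_c t F_u ≤ 2.4 d t F_u): upper limit = 2.4·27·8·470 / 1000 = 243.6 kN.
  Edge l_c = 40 − 30/2 = 25 → r_n = 112.8 kN; interior l_c = 75 − 30 = 45 → r_n = 203 kN.
  R_n,bearing = 2·112.8 + 6·203 = 1444 kN → 0.75 × 1444 = 1080 kN.
Bearing governs: 1080 kN.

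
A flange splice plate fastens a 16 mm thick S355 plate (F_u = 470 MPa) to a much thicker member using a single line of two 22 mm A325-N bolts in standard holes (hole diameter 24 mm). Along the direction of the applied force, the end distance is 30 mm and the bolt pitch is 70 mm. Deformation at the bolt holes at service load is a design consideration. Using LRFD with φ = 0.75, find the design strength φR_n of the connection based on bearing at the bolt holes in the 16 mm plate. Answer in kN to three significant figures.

Per bolt r_n = 1.2 l_c t F_u ≤ 2.4 d t F_u; upper limit = 2.4 × 22 × 16 × 470 / 1000 = 397.1 kN.
Edge bolt: l_c = 30 − 24/2 = 18 mm → 1.2 × 18 × 16 × 470 / 1000 = 162.4 → r_n = 162.4 kN.
Interior bolts: l_c = 70 − 24 = 46 mm → 1.2 × 46 × 16 × 470 / 1000 = 415.1 → r_n = 397.1 kN.
R_n = 1 × 162.4 + 1 × 397.1 = 559.5 kN.
Design strength φR_n = 0.75 × 559.5 = 420 kN.

420 kN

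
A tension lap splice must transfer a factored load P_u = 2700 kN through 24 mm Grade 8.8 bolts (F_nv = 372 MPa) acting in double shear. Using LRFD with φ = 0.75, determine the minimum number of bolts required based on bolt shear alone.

11 bolts

A_b = π·24²/4 = 452.4 mm².
Per-bolt design strength φR_n = 0.75 × 372 × 452.4 × 2 / 1000 = 252.4 kN.
n ≥ 2700 / 252.4 = 10.7 → use 11 bolts.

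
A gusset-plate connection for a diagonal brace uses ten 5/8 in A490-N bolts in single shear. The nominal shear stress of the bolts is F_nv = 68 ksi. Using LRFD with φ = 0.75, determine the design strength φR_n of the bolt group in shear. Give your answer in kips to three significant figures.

156 kips

A_b = π × 0.625² / 4 = 0.3068 in².
R_n = F_nv · A_b · n · n_s = 68 × 0.3068 × 10 × 1 = 208.6 kips.
Design strength φR_n = 0.75 × 208.6 = 156 kips.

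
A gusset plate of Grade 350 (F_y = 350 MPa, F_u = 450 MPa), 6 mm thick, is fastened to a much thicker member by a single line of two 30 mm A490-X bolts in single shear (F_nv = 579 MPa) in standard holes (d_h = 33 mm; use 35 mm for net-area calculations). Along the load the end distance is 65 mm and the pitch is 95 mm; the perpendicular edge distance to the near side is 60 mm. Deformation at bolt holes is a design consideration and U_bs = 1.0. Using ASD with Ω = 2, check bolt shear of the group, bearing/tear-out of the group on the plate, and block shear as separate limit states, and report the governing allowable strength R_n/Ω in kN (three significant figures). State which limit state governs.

144 kN (block shear governs)

Bolt shear: A_b = π·30²/4 = 706.9 mm²; R_n = 579 × 706.9 × 2 × 1 / 1000 = 818.5 kN → 818.5 / 2 = 409 kN.
Bearing: edge l_c = 48.5, r_n = 157.1 kN; interior l_c = 62, r_n = 194.4 kN; R_n = 157.1 + 1·194.4 = 351.5 kN → 176 kN.
Block shear: A_gv = 960, A_nv = 645, A_nt = 255 mm²; R_n = min(0.6F_uA_nv, 0.6F_yA_gv) + U_bs·F_u·A_nt = 288.9 kN → 144 kN.
Block shear governs: 144 kN.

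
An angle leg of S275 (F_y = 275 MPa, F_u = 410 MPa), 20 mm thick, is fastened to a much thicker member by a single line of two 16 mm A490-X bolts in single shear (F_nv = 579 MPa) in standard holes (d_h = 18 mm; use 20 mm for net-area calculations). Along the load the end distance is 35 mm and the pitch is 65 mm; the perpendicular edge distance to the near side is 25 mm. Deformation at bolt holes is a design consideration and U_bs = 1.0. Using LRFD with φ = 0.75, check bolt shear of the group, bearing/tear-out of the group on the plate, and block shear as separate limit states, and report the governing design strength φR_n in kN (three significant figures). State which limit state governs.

175 kN (bolt shear governs)

Bolt shear: A_b = π·16²/4 = 201.1 mm²; R_n = 579 × 201.1 × 2 × 1 / 1000 = 232.8 kN → 0.75 × 232.8 = 175 kN.
Bearing: edge l_c = 26, r_n = 255.8 kN; interior l_c = 47, r_n = 314.9 kN; R_n = 255.8 + 1·314.9 = 570.7 kN → 428 kN.
Block shear: A_gv = 2000, A_nv = 1400, A_nt = 300 mm²; R_n = min(0.6F_uA_nv, 0.6F_yA_gv) + U_bs·F_u·A_nt = 453 kN → 340 kN.
Bolt shear governs: 175 kN.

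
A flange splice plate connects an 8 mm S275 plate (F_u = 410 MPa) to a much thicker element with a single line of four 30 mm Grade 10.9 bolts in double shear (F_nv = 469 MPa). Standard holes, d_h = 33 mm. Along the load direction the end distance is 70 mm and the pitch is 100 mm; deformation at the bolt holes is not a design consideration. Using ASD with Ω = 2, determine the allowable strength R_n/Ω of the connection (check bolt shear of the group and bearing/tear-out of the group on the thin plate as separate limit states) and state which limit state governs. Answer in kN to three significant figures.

574 kN (bearing governs)

Bolt shear: A_b = π·30²/4 = 706.9 mm²; R_n = 469 × 706.9 × 4 × 2 / 1000 = 2652 kN → 2652 / 2 = 1330 kN.
Bearing (1.5 l_c t F_u ≤ 3.0 d t F_u): upper limit = 3.0·30·8·410 / 1000 = 295.2 kN.
  Edge l_c = 70 − 33/2 = 53.5 → r_n = 263.2 kN; interior l_c = 100 − 33 = 67 → r_n = 295.2 kN.
  R_n,bearing = 1·263.2 + 3·295.2 = 1149 kN → 1149 / 2 = 574 kN.
Bearing governs: 574 kN.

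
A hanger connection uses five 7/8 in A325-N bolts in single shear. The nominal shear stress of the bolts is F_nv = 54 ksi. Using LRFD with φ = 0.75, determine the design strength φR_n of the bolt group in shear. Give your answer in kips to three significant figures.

A_b = π × 0.875² / 4 = 0.6013 in².
R_n = F_nv · A_b · n · n_s = 54 × 0.6013 × 5 × 1 = 162.4 kips.
Design strength φR_n = 0.75 × 162.4 = 122 kips.

122 kips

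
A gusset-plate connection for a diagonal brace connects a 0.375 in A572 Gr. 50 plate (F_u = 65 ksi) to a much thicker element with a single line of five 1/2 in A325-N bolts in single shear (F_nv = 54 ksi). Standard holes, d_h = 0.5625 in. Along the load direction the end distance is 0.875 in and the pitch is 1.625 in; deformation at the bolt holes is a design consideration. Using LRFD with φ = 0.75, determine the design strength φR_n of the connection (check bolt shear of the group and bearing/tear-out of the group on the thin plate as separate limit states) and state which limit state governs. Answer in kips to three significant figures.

Bolt shear: A_b = π·0.5²/4 = 0.1963 in²; R_n = 54 × 0.1963 × 5 × 1 = 53.01 kips → 0.75 × 53.01 = 39.8 kips.
Bearing (1.2 l_c t F_u ≤ 2.4 d t F_u): upper limit = 2.4·0.5·0.375·65 = 29.25 kips.
  Edge l_c = 0.875 − 0.5625/2 = 0.5938 → r_n = 17.37 kips; interior l_c = 1.625 − 0.5625 = 1.062 → r_n = 29.25 kips.
  R_n,bearing = 1·17.37 + 4·29.25 = 134.4 kips → 0.75 × 134.4 = 101 kips.
Bolt shear governs: 39.8 kips.

39.8 kips (bolt shear governs)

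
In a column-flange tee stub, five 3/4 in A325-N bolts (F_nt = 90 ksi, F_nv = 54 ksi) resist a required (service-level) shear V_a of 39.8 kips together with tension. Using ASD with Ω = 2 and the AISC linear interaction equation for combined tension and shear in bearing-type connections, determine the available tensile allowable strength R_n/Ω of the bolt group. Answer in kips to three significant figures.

A_b = π·0.75²/4 = 0.4418 in²; f_rv = 39.8 / (5 × 0.4418) = 18.02 ksi.
F'_nt = 1.3 F_nt − (Ω F_nt / F_nv) f_rv = 1.3·90 − (2·90/54)·18.02 = 56.94 ksi, capped at F_nt → F'_nt = 56.94 ksi.
R_n = F'_nt · A_b · n = 56.94 × 0.4418 × 5 = 125.8 kips.
Allowable strength R_n/Ω = 125.8 / 2 = 62.9 kips.

62.9 kips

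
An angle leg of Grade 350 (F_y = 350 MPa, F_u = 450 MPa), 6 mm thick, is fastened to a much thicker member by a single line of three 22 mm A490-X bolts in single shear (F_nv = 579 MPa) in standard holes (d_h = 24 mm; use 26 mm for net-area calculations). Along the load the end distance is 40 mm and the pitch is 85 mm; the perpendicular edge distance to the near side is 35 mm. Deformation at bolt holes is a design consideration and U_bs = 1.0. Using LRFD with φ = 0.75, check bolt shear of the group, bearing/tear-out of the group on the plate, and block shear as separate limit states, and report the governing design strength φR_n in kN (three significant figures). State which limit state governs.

221 kN (block shear governs)

Bolt shear: A_b = π·22²/4 = 380.1 mm²; R_n = 579 × 380.1 × 3 × 1 / 1000 = 660.3 kN → 0.75 × 660.3 = 495 kN.
Bearing: edge l_c = 28, r_n = 90.72 kN; interior l_c = 61, r_n = 142.6 kN; R_n = 90.72 + 2·142.6 = 375.8 kN → 282 kN.
Block shear: A_gv = 1260, A_nv = 870, A_nt = 132 mm²; R_n = min(0.6F_uA_nv, 0.6F_yA_gv) + U_bs·F_u·A_nt = 294.3 kN → 221 kN.
Block shear governs: 221 kN.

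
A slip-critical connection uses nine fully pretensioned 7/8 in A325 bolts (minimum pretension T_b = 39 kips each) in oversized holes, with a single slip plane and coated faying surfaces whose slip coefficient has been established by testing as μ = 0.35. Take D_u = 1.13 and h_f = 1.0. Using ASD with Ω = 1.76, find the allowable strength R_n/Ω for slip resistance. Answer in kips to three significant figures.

78.9 kips

R_n = μ · D_u · h_f · T_b · n_s · n_b = 0.35 × 1.13 × 1.0 × 39 × 1 × 9 = 138.8 kips.
Allowable strength R_n/Ω = 138.8 / 1.76 = 78.9 kips.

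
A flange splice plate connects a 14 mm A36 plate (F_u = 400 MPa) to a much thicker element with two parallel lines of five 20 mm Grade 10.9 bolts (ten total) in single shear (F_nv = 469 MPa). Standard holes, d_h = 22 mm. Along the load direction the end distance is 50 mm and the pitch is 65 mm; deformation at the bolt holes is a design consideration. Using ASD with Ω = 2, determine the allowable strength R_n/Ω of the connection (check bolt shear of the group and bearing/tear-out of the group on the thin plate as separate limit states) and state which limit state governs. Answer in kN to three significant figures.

737 kN (bolt shear governs)

Bolt shear: A_b = π·20²/4 = 314.2 mm²; R_n = 469 × 314.2 × 10 × 1 / 1000 = 1473 kN → 1473 / 2 = 737 kN.
Bearing (1.2 l_c t F_u ≤ 2.4 d t F_u): upper limit = 2.4·20·14·400 / 1000 = 268.8 kN.
  Edge l_c = 50 − 22/2 = 39 → r_n = 262.1 kN; interior l_c = 65 − 22 = 43 → r_n = 268.8 kN.
  R_n,bearing = 2·262.1 + 8·268.8 = 2675 kN → 2675 / 2 = 1340 kN.
Bolt shear governs: 737 kN.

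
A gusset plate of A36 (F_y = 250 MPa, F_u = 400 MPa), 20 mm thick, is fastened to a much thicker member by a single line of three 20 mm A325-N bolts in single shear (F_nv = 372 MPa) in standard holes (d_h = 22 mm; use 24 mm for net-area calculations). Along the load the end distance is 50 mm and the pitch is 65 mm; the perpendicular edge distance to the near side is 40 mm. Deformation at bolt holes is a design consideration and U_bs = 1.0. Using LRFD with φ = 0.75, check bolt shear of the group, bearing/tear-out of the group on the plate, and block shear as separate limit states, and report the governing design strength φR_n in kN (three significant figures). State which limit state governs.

263 kN (bolt shear governs)

Bolt shear: A_b = π·20²/4 = 314.2 mm²; R_n = 372 × 314.2 × 3 × 1 / 1000 = 350.6 kN → 0.75 × 350.6 = 263 kN.
Bearing: edge l_c = 39, r_n = 374.4 kN; interior l_c = 43, r_n = 384 kN; R_n = 374.4 + 2·384 = 1142 kN → 857 kN.
Block shear: A_gv = 3600, A_nv = 2400, A_nt = 560 mm²; R_n = min(0.6F_uA_nv, 0.6F_yA_gv) + U_bs·F_u·A_nt = 764 kN → 573 kN.
Bolt shear governs: 263 kN.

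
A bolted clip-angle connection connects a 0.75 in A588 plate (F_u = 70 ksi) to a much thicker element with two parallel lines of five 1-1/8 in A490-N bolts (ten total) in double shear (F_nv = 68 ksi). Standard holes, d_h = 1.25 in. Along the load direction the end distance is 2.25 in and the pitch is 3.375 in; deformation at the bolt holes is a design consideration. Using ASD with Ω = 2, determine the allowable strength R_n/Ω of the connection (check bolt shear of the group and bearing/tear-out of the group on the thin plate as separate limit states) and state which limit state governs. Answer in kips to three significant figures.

638 kips (bearing governs)

Bolt shear: A_b = π·1.125²/4 = 0.994 in²; R_n = 68 × 0.994 × 10 × 2 = 1352 kips → 1352 / 2 = 676 kips.
Bearing (1.2 l_c t F_u ≤ 2.4 d t F_u): upper limit = 2.4·1.125·0.75·70 = 141.8 kips.
  Edge l_c = 2.25 − 1.25/2 = 1.625 → r_n = 102.4 kips; interior l_c = 3.375 − 1.25 = 2.125 → r_n = 133.9 kips.
  R_n,bearing = 2·102.4 + 8·133.9 = 1276 kips → 1276 / 2 = 638 kips.
Bearing governs: 638 kips.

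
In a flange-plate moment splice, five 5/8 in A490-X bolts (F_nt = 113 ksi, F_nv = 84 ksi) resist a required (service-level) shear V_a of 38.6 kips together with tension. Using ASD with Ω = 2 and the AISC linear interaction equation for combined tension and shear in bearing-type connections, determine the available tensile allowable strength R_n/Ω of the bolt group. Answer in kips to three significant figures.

60.7 kips

A_b = π·0.625²/4 = 0.3068 in²; f_rv = 38.6 / (5 × 0.3068) = 25.16 ksi.
F'_nt = 1.3 F_nt − (Ω F_nt / F_nv) f_rv = 1.3·113 − (2·113/84)·25.16 = 79.2 ksi, capped at F_nt → F'_nt = 79.2 ksi.
R_n = F'_nt · A_b · n = 79.2 × 0.3068 × 5 = 121.5 kips.
Allowable strength R_n/Ω = 121.5 / 2 = 60.7 kips.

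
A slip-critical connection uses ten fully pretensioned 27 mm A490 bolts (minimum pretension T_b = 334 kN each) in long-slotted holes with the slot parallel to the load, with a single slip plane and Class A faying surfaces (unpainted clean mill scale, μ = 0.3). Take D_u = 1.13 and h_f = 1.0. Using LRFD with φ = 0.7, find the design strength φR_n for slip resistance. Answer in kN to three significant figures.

793 kN

R_n = μ · D_u · h_f · T_b · n_s · n_b = 0.3 × 1.13 × 1.0 × 334 × 1 × 10 = 1132 kN.
Design strength φR_n = 0.7 × 1132 = 793 kN.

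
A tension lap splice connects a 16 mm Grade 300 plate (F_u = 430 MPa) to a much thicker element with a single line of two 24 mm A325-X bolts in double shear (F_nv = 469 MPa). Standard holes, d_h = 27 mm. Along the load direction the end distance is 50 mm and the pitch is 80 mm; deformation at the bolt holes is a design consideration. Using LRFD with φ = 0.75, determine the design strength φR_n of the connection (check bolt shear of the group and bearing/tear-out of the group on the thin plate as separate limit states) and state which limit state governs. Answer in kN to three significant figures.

523 kN (bearing governs)

Bolt shear: A_b = π·24²/4 = 452.4 mm²; R_n = 469 × 452.4 × 2 × 2 / 1000 = 848.7 kN → 0.75 × 848.7 = 637 kN.
Bearing (1.2 l_c t F_u ≤ 2.4 d t F_u): upper limit = 2.4·24·16·430 / 1000 = 396.3 kN.
  Edge l_c = 50 − 27/2 = 36.5 → r_n = 301.3 kN; interior l_c = 80 − 27 = 53 → r_n = 396.3 kN.
  R_n,bearing = 1·301.3 + 1·396.3 = 697.6 kN → 0.75 × 697.6 = 523 kN.
Bearing governs: 523 kN.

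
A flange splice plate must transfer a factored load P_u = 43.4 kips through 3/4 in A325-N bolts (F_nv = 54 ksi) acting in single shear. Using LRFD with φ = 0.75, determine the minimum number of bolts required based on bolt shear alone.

A_b = π·0.75²/4 = 0.4418 in².
Per-bolt design strength φR_n = 0.75 × 54 × 0.4418 × 1 = 17.89 kips.
n ≥ 43.4 / 17.89 = 2.426 → use 3 bolts.

3 bolts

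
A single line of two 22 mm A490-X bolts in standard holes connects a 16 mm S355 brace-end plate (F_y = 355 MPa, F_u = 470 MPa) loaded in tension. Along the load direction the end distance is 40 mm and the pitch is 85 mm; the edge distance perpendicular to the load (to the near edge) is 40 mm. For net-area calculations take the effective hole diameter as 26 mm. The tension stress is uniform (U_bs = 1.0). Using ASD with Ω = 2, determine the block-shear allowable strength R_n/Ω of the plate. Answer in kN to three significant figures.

Shear plane L_v = 40 + 1·85 = 125 mm; A_gv = 125 × 16 = 2000 mm².
A_nv = (125 − 1.5·26) × 16 = 1376 mm².
A_nt = (40 − 0.5·26) × 16 = 432 mm².
0.6 F_u A_nv = 388 kN; 0.6 F_y A_gv = 426 kN → shear rupture governs the shear term.
R_n = 388 + 1.0 × 470 × 432 / 1000 = 591.1 kN.
Allowable strength R_n/Ω = 591.1 / 2 = 296 kN.

296 kN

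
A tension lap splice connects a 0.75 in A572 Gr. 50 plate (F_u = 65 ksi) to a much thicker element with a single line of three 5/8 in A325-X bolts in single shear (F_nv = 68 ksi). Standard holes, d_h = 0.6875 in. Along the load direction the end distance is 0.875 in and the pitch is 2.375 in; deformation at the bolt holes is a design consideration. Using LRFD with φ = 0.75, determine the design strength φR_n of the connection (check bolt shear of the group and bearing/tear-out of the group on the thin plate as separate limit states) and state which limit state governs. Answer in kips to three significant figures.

46.9 kips (bolt shear governs)

Bolt shear: A_b = π·0.625²/4 = 0.3068 in²; R_n = 68 × 0.3068 × 3 × 1 = 62.59 kips → 0.75 × 62.59 = 46.9 kips.
Bearing (1.2 l_c t F_u ≤ 2.4 d t F_u): upper limit = 2.4·0.625·0.75·65 = 73.12 kips.
  Edge l_c = 0.875 − 0.6875/2 = 0.5312 → r_n = 31.08 kips; interior l_c = 2.375 − 0.6875 = 1.688 → r_n = 73.12 kips.
  R_n,bearing = 1·31.08 + 2·73.12 = 177.3 kips → 0.75 × 177.3 = 133 kips.
Bolt shear governs: 46.9 kips.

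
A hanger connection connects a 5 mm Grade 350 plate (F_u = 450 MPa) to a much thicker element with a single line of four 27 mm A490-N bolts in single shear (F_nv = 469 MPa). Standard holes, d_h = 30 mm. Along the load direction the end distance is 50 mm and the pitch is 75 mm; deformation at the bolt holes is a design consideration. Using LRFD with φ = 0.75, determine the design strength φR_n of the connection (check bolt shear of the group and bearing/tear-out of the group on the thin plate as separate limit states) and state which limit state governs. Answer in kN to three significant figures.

Bolt shear: A_b = π·27²/4 = 572.6 mm²; R_n = 469 × 572.6 × 4 × 1 / 1000 = 1074 kN → 0.75 × 1074 = 806 kN.
Bearing (1.2 l_c t F_u ≤ 2.4 d t F_u): upper limit = 2.4·27·5·450 / 1000 = 145.8 kN.
  Edge l_c = 50 − 30/2 = 35 → r_n = 94.5 kN; interior l_c = 75 − 30 = 45 → r_n = 121.5 kN.
  R_n,bearing = 1·94.5 + 3·121.5 = 459 kN → 0.75 × 459 = 344 kN.
Bearing governs: 344 kN.

344 kN (bearing governs)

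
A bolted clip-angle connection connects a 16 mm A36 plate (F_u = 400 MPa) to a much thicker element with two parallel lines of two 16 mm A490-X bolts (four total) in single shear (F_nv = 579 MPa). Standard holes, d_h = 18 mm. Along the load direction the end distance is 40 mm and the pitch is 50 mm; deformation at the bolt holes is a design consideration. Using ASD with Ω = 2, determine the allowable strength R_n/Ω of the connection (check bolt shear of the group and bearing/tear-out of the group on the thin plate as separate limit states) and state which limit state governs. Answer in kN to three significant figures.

233 kN (bolt shear governs)

Bolt shear: A_b = π·16²/4 = 201.1 mm²; R_n = 579 × 201.1 × 4 × 1 / 1000 = 465.7 kN → 465.7 / 2 = 233 kN.
Bearing (1.2 l_c t F_u ≤ 2.4 d t F_u): upper limit = 2.4·16·16·400 / 1000 = 245.8 kN.
  Edge l_c = 40 − 18/2 = 31 → r_n = 238.1 kN; interior l_c = 50 − 18 = 32 → r_n = 245.8 kN.
  R_n,bearing = 2·238.1 + 2·245.8 = 967.7 kN → 967.7 / 2 = 484 kN.
Bolt shear governs: 233 kN.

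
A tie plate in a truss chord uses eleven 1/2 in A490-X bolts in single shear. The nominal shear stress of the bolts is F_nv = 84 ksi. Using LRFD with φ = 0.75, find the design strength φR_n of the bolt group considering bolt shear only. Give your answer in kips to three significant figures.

A_b = π × 0.5² / 4 = 0.1963 in².
R_n = F_nv · A_b · n · n_s = 84 × 0.1963 × 11 × 1 = 181.4 kips.
Design strength φR_n = 0.75 × 181.4 = 136 kips.

136 kips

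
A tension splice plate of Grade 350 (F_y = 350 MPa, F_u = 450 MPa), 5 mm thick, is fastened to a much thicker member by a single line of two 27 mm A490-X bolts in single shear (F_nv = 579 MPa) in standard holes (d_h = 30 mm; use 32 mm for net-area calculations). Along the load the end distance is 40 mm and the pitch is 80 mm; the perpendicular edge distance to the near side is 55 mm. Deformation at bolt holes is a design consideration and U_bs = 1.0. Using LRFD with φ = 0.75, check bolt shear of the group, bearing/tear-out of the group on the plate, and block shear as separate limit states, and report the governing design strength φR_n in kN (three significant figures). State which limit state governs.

Bolt shear: A_b = π·27²/4 = 572.6 mm²; R_n = 579 × 572.6 × 2 × 1 / 1000 = 663 kN → 0.75 × 663 = 497 kN.
Bearing: edge l_c = 25, r_n = 67.5 kN; interior l_c = 50, r_n = 135 kN; R_n = 67.5 + 1·135 = 202.5 kN → 152 kN.
Block shear: A_gv = 600, A_nv = 360, A_nt = 195 mm²; R_n = min(0.6F_uA_nv, 0.6F_yA_gv) + U_bs·F_u·A_nt = 185 kN → 139 kN.
Block shear governs: 139 kN.

139 kN (block shear governs)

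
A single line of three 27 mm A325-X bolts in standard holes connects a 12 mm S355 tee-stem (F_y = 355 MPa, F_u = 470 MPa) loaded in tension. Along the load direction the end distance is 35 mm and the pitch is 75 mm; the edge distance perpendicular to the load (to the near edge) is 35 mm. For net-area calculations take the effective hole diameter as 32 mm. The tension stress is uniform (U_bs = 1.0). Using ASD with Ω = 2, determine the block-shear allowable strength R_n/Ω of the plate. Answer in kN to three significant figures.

Shear plane L_v = 35 + 2·75 = 185 mm; A_gv = 185 × 12 = 2220 mm².
A_nv = (185 − 2.5·32) × 12 = 1260 mm².
A_nt = (35 − 0.5·32) × 12 = 228 mm².
0.6 F_u A_nv = 355.3 kN; 0.6 F_y A_gv = 472.9 kN → shear rupture governs the shear term.
R_n = 355.3 + 1.0 × 470 × 228 / 1000 = 462.5 kN.
Allowable strength R_n/Ω = 462.5 / 2 = 231 kN.

231 kN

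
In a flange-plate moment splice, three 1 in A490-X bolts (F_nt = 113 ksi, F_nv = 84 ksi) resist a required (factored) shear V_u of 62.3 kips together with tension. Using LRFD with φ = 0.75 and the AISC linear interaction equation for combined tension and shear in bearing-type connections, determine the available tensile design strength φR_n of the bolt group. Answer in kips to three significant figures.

176 kips

A_b = π·1²/4 = 0.7854 in²; f_rv = 62.3 / (3 × 0.7854) = 26.44 ksi.
F'_nt = 1.3 F_nt − (F_nt / φF_nv) f_rv = 1.3·113 − (113/(0.75·84))·26.44 = 99.47 ksi, capped at F_nt → F'_nt = 99.47 ksi.
R_n = F'_nt · A_b · n = 99.47 × 0.7854 × 3 = 234.4 kips.
Design strength φR_n = 0.75 × 234.4 = 176 kips.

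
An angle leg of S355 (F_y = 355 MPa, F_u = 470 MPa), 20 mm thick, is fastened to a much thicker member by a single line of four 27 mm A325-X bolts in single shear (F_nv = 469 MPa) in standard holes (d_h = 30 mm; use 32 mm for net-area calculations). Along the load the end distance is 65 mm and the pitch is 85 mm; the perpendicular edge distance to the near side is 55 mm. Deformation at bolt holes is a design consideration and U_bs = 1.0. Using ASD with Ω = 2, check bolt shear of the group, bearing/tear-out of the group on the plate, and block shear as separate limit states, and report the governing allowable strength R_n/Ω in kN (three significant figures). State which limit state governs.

Bolt shear: A_b = π·27²/4 = 572.6 mm²; R_n = 469 × 572.6 × 4 × 1 / 1000 = 1074 kN → 1074 / 2 = 537 kN.
Bearing: edge l_c = 50, r_n = 564 kN; interior l_c = 55, r_n = 609.1 kN; R_n = 564 + 3·609.1 = 2391 kN → 1200 kN.
Block shear: A_gv = 6400, A_nv = 4160, A_nt = 780 mm²; R_n = min(0.6F_uA_nv, 0.6F_yA_gv) + U_bs·F_u·A_nt = 1540 kN → 770 kN.
Bolt shear governs: 537 kN.

537 kN (bolt shear governs)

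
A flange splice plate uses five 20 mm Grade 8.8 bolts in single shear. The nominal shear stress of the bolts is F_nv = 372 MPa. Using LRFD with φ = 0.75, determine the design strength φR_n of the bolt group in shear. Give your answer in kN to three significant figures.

A_b = π × 20² / 4 = 314.2 mm².
R_n = F_nv · A_b · n · n_s = 372 × 314.2 × 5 × 1 / 1000 = 584.3 kN.
Design strength φR_n = 0.75 × 584.3 = 438 kN.

438 kN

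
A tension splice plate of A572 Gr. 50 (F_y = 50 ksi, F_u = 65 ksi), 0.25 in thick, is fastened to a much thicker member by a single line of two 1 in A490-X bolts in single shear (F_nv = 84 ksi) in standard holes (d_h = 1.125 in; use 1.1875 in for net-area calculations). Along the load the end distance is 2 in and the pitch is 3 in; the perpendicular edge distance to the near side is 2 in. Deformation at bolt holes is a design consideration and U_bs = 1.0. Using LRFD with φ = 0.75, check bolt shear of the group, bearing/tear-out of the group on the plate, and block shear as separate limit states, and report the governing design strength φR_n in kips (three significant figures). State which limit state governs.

Bolt shear: A_b = π·1²/4 = 0.7854 in²; R_n = 84 × 0.7854 × 2 × 1 = 131.9 kips → 0.75 × 131.9 = 99 kips.
Bearing: edge l_c = 1.438, r_n = 28.03 kips; interior l_c = 1.875, r_n = 36.56 kips; R_n = 28.03 + 1·36.56 = 64.59 kips → 48.4 kips.
Block shear: A_gv = 1.25, A_nv = 0.8047, A_nt = 0.3516 in²; R_n = min(0.6F_uA_nv, 0.6F_yA_gv) + U_bs·F_u·A_nt = 54.23 kips → 40.7 kips.
Block shear governs: 40.7 kips.

40.7 kips (block shear governs)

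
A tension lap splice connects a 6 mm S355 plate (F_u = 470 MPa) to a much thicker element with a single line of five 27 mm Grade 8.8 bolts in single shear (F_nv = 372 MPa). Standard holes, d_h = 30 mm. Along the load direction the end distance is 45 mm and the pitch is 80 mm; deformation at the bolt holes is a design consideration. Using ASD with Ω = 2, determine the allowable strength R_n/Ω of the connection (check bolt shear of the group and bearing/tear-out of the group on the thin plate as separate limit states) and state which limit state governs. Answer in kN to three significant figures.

Bolt shear: A_b = π·27²/4 = 572.6 mm²; R_n = 372 × 572.6 × 5 × 1 / 1000 = 1065 kN → 1065 / 2 = 532 kN.
Bearing (1.2 l_c t F_u ≤ 2.4 d t F_u): upper limit = 2.4·27·6·470 / 1000 = 182.7 kN.
  Edge l_c = 45 − 30/2 = 30 → r_n = 101.5 kN; interior l_c = 80 − 30 = 50 → r_n = 169.2 kN.
  R_n,bearing = 1·101.5 + 4·169.2 = 778.3 kN → 778.3 / 2 = 389 kN.
Bearing governs: 389 kN.

389 kN (bearing governs)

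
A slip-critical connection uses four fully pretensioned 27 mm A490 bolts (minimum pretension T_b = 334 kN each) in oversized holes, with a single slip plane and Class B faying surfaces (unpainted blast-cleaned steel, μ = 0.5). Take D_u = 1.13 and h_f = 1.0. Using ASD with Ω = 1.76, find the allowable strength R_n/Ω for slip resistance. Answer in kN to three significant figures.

429 kN

R_n = μ · D_u · h_f · T_b · n_s · n_b = 0.5 × 1.13 × 1.0 × 334 × 1 × 4 = 754.8 kN.
Allowable strength R_n/Ω = 754.8 / 1.76 = 429 kN.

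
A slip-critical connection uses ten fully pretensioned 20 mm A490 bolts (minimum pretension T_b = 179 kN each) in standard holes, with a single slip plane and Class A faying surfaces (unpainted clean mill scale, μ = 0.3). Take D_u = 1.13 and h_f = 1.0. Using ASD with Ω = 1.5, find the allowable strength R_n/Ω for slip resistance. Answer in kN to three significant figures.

405 kN

R_n = μ · D_u · h_f · T_b · n_s · n_b = 0.3 × 1.13 × 1.0 × 179 × 1 × 10 = 606.8 kN.
Allowable strength R_n/Ω = 606.8 / 1.5 = 405 kN.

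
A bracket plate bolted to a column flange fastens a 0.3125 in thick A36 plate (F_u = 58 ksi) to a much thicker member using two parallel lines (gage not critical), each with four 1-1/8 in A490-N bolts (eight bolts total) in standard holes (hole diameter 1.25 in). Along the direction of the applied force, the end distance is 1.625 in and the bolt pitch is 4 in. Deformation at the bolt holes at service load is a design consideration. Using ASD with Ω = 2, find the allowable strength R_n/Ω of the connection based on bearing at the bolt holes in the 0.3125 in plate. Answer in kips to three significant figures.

169 kips

Per bolt r_n = 1.2 l_c t F_u ≤ 2.4 d t F_u; upper limit = 2.4 × 1.125 × 0.3125 × 58 = 48.94 kips.
Edge bolt: l_c = 1.625 − 1.25/2 = 1 in → 1.2 × 1 × 0.3125 × 58 = 21.75 → r_n = 21.75 kips.
Interior bolts: l_c = 4 − 1.25 = 2.75 in → 1.2 × 2.75 × 0.3125 × 58 = 59.81 → r_n = 48.94 kips.
R_n = 2 × 21.75 + 6 × 48.94 = 337.1 kips.
Allowable strength R_n/Ω = 337.1 / 2 = 169 kips.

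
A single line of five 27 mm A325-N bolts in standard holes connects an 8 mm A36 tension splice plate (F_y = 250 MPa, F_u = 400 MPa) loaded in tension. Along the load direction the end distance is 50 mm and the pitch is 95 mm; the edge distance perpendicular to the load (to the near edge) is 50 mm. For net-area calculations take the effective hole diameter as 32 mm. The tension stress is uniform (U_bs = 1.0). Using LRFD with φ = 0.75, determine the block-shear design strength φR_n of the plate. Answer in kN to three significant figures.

469 kN

Shear plane L_v = 50 + 4·95 = 430 mm; A_gv = 430 × 8 = 3440 mm².
A_nv = (430 − 4.5·32) × 8 = 2288 mm².
A_nt = (50 − 0.5·32) × 8 = 272 mm².
0.6 F_u A_nv = 549.1 kN; 0.6 F_y A_gv = 516 kN → shear yielding governs the shear term.
R_n = 516 + 1.0 × 400 × 272 / 1000 = 624.8 kN.
Design strength φR_n = 0.75 × 624.8 = 469 kN.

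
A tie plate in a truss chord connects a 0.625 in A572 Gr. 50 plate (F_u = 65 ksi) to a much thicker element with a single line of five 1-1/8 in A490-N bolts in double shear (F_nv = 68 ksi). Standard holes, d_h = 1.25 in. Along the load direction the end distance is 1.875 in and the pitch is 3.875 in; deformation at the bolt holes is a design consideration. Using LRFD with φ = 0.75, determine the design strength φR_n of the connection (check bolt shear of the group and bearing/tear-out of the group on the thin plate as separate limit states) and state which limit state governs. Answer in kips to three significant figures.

375 kips (bearing governs)

Bolt shear: A_b = π·1.125²/4 = 0.994 in²; R_n = 68 × 0.994 × 5 × 2 = 675.9 kips → 0.75 × 675.9 = 507 kips.
Bearing (1.2 l_c t F_u ≤ 2.4 d t F_u): upper limit = 2.4·1.125·0.625·65 = 109.7 kips.
  Edge l_c = 1.875 − 1.25/2 = 1.25 → r_n = 60.94 kips; interior l_c = 3.875 − 1.25 = 2.625 → r_n = 109.7 kips.
  R_n,bearing = 1·60.94 + 4·109.7 = 499.7 kips → 0.75 × 499.7 = 375 kips.
Bearing governs: 375 kips.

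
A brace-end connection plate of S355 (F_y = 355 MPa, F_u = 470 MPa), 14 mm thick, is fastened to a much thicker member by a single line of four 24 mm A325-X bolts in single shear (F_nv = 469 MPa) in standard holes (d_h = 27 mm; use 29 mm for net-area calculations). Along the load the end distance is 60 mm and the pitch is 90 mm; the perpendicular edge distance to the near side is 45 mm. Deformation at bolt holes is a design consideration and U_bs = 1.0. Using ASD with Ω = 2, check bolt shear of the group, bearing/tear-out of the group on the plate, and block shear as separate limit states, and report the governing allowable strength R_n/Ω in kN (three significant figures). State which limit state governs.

Bolt shear: A_b = π·24²/4 = 452.4 mm²; R_n = 469 × 452.4 × 4 × 1 / 1000 = 848.7 kN → 848.7 / 2 = 424 kN.
Bearing: edge l_c = 46.5, r_n = 367.2 kN; interior l_c = 63, r_n = 379 kN; R_n = 367.2 + 3·379 = 1504 kN → 752 kN.
Block shear: A_gv = 4620, A_nv = 3199, A_nt = 427 mm²; R_n = min(0.6F_uA_nv, 0.6F_yA_gv) + U_bs·F_u·A_nt = 1103 kN → 551 kN.
Bolt shear governs: 424 kN.

424 kN (bolt shear governs)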